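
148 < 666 True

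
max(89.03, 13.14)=89.03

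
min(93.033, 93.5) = 93.033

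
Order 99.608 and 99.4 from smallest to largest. 99.4, 99.608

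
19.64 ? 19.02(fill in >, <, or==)>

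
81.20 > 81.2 False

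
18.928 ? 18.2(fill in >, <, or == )>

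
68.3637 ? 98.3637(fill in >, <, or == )<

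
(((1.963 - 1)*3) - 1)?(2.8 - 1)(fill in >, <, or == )>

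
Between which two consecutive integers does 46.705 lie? 46 and 47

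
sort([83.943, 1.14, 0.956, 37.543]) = [0.956, 1.14, 37.543, 83.943]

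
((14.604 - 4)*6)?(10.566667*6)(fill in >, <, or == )>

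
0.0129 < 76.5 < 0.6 False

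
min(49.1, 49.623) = 49.1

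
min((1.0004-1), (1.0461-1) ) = 0.0004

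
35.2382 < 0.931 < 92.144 False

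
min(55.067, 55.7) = 55.067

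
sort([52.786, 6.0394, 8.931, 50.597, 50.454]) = [6.0394, 8.931, 50.454, 50.597, 52.786]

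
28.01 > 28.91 False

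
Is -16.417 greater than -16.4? No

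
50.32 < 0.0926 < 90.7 False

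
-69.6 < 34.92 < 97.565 True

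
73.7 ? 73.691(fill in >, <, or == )>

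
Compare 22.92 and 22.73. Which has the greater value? 22.92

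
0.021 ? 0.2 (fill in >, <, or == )<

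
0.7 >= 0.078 True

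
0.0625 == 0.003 False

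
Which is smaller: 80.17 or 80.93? 80.17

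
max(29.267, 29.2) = 29.267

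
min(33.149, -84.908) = -84.908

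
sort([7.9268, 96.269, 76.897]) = [7.9268, 76.897, 96.269]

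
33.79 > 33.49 True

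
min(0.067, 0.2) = 0.067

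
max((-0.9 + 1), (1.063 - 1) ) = 0.1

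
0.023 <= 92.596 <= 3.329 False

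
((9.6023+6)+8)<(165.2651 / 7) True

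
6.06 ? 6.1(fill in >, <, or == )<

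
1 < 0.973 False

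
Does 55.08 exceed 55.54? No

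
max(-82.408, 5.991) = 5.991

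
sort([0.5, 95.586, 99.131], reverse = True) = [99.131, 95.586, 0.5]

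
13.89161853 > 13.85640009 True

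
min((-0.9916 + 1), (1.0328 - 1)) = 0.0084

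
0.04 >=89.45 False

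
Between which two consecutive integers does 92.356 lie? 92 and 93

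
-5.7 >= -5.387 False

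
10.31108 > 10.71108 False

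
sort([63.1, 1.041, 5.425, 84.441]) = [1.041, 5.425, 63.1, 84.441]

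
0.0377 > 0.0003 True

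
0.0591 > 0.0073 True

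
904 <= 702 False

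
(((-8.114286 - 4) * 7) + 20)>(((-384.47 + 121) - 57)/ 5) False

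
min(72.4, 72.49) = 72.4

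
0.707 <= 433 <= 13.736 False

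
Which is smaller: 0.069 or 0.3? 0.069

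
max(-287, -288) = -287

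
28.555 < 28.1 False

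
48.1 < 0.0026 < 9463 False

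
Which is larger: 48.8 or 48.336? 48.8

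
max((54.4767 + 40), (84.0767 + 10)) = 94.4767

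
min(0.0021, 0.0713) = 0.0021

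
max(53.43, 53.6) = 53.6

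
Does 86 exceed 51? Yes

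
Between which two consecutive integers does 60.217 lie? 60 and 61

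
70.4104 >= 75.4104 False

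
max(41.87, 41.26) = 41.87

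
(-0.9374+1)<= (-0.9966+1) False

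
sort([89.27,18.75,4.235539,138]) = [4.235539,18.75,89.27,138]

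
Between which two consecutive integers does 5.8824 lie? 5 and 6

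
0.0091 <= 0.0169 True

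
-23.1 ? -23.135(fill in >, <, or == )>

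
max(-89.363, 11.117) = 11.117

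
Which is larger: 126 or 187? 187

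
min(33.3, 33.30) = 33.3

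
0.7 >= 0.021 True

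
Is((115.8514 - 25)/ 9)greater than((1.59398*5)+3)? No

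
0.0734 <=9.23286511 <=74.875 True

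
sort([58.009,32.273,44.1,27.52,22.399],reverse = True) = [58.009,44.1,32.273,27.52,22.399]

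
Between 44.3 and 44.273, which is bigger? 44.3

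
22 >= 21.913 True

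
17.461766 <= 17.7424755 True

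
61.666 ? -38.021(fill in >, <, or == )>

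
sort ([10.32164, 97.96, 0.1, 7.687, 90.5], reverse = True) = [97.96, 90.5, 10.32164, 7.687, 0.1]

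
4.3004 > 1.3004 True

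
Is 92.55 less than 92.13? No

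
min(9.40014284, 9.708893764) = 9.40014284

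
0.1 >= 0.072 True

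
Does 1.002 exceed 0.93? Yes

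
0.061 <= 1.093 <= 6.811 True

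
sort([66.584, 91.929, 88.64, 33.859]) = [33.859, 66.584, 88.64, 91.929]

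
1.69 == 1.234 False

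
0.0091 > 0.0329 False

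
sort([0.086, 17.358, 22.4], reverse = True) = [22.4, 17.358, 0.086]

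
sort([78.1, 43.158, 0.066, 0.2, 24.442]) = [0.066, 0.2, 24.442, 43.158, 78.1]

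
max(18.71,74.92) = 74.92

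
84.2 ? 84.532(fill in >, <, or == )<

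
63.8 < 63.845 True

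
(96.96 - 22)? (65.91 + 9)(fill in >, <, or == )>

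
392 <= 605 True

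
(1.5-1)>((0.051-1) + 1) True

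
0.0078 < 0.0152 True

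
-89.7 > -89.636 False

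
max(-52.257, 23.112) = 23.112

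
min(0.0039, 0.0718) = 0.0039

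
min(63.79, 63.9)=63.79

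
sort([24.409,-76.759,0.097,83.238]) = [-76.759,0.097,24.409,83.238]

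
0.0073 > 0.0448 False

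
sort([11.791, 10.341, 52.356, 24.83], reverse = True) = [52.356, 24.83, 11.791, 10.341]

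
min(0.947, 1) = 0.947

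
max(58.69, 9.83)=58.69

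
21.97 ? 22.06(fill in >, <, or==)<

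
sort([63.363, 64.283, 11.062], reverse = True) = [64.283, 63.363, 11.062]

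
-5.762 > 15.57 False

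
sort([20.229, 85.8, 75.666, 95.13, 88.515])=[20.229, 75.666, 85.8, 88.515, 95.13]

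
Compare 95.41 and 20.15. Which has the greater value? 95.41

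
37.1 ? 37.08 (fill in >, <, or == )>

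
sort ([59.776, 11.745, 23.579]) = [11.745, 23.579, 59.776]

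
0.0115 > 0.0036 True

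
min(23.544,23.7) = 23.544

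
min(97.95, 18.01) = 18.01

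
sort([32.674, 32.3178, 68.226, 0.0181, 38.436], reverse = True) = [68.226, 38.436, 32.674, 32.3178, 0.0181]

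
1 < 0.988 False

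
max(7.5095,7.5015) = 7.5095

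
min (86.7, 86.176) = 86.176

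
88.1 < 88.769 True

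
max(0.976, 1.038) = 1.038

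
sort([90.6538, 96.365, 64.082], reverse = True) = [96.365, 90.6538, 64.082]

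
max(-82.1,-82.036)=-82.036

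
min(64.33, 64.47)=64.33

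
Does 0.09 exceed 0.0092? Yes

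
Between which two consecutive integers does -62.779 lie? -63 and -62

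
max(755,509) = 755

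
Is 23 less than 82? Yes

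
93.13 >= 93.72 False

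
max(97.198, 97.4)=97.4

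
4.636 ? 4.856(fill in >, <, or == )<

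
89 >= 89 True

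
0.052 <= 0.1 True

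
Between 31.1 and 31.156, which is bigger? 31.156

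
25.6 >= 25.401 True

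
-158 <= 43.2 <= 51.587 True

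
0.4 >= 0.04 True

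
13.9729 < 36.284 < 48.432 True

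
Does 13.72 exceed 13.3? Yes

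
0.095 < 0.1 True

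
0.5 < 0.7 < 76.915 True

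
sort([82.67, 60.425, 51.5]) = [51.5, 60.425, 82.67]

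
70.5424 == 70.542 False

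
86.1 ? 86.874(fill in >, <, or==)<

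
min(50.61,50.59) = 50.59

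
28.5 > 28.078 True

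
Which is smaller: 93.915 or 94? 93.915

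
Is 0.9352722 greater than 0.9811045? No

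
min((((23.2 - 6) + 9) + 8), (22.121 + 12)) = 34.121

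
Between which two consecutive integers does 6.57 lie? 6 and 7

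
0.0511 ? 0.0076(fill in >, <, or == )>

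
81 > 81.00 False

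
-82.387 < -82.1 True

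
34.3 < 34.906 True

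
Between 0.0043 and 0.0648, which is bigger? 0.0648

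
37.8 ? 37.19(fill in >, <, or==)>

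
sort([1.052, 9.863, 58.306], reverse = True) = [58.306, 9.863, 1.052]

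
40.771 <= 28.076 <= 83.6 False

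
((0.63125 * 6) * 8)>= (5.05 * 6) True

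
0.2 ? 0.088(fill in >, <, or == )>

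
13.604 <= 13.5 False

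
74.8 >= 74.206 True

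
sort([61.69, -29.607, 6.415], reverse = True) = [61.69, 6.415, -29.607]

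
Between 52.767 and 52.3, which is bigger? 52.767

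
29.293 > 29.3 False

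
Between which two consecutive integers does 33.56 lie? 33 and 34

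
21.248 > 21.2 True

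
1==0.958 False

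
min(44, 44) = 44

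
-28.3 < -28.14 True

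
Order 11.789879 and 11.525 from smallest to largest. 11.525, 11.789879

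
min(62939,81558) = 62939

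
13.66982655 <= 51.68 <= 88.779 True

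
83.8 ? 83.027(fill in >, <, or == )>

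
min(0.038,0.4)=0.038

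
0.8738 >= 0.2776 True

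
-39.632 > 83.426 False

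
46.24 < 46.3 True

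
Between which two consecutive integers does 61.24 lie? 61 and 62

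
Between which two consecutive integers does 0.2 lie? 0 and 1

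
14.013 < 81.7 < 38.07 False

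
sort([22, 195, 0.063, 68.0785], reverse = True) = [195, 68.0785, 22, 0.063]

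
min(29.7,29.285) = 29.285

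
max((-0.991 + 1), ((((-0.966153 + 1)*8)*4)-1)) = 0.083104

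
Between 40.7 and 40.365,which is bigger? 40.7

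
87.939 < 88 True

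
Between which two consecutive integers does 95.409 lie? 95 and 96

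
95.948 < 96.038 True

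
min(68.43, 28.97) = 28.97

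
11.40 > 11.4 False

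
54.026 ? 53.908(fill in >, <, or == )>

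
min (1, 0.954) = 0.954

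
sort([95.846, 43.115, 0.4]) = [0.4, 43.115, 95.846]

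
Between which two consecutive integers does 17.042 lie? 17 and 18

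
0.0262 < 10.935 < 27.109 True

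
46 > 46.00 False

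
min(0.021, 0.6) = 0.021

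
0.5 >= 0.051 True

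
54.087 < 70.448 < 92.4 True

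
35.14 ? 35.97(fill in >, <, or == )<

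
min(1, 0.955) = 0.955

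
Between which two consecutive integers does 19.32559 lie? 19 and 20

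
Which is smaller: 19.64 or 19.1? 19.1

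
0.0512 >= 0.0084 True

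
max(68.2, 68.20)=68.20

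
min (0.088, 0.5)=0.088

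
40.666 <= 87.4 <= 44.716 False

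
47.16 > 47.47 False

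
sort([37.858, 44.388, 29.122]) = [29.122, 37.858, 44.388]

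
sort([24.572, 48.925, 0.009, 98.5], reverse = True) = [98.5, 48.925, 24.572, 0.009]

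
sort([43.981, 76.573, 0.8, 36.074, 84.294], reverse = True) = [84.294, 76.573, 43.981, 36.074, 0.8]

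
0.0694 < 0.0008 False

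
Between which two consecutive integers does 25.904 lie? 25 and 26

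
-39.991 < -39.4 True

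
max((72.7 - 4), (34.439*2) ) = 68.878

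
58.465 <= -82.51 False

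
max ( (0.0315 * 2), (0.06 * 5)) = 0.3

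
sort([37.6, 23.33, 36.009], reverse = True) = [37.6, 36.009, 23.33]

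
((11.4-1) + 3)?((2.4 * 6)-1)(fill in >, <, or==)==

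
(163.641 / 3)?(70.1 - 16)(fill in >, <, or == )>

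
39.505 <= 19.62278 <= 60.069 False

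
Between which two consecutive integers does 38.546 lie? 38 and 39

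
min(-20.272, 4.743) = -20.272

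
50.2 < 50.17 False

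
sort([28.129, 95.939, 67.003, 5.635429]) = [5.635429, 28.129, 67.003, 95.939]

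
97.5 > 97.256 True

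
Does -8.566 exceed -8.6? Yes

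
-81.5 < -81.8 False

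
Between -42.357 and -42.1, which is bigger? -42.1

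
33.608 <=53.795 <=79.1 True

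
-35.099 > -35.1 True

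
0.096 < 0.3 True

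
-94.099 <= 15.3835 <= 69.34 True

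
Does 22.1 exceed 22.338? No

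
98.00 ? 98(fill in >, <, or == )==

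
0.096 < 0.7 True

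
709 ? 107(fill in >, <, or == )>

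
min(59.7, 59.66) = 59.66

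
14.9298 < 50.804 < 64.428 True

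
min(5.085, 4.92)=4.92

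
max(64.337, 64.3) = 64.337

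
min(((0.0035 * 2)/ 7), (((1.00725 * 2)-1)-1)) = 0.001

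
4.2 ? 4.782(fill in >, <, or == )<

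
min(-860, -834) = -860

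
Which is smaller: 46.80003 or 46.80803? 46.80003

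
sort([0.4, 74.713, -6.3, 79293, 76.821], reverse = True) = [79293, 76.821, 74.713, 0.4, -6.3]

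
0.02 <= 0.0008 False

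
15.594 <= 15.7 True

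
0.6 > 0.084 True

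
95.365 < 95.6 True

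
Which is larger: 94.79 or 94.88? 94.88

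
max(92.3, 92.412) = 92.412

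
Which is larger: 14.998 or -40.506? 14.998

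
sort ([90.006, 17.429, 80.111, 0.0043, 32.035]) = [0.0043, 17.429, 32.035, 80.111, 90.006]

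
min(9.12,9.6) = 9.12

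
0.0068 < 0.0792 True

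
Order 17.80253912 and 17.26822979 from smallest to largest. 17.26822979, 17.80253912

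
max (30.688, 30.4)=30.688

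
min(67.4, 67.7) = 67.4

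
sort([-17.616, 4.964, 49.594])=[-17.616, 4.964, 49.594]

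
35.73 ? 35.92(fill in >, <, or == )<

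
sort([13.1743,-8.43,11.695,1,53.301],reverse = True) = [53.301,13.1743,11.695,1,-8.43]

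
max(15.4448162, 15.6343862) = 15.6343862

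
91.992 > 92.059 False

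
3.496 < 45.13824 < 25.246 False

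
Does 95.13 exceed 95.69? No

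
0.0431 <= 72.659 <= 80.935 True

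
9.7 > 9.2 True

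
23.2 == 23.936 False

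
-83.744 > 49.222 False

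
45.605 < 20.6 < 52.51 False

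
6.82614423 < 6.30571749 False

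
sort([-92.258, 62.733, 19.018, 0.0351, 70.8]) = [-92.258, 0.0351, 19.018, 62.733, 70.8]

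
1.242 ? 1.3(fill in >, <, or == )<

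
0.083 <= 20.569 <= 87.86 True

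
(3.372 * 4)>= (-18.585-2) True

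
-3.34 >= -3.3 False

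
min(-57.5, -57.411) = -57.5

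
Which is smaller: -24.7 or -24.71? -24.71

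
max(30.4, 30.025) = 30.4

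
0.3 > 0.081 True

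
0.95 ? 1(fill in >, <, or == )<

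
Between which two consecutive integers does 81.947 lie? 81 and 82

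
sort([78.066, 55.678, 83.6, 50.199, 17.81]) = [17.81, 50.199, 55.678, 78.066, 83.6]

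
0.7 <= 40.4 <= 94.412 True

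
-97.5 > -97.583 True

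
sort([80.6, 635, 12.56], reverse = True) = [635, 80.6, 12.56]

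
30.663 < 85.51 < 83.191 False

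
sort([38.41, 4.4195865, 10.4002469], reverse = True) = [38.41, 10.4002469, 4.4195865]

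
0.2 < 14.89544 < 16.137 True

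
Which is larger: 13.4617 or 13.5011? 13.5011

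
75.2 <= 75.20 True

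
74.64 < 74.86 True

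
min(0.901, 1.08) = 0.901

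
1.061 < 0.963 False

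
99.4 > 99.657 False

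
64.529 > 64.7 False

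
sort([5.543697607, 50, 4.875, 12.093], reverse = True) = [50, 12.093, 5.543697607, 4.875]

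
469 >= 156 True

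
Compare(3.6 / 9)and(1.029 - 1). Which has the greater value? (3.6 / 9)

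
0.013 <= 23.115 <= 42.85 True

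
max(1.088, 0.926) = 1.088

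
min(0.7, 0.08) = 0.08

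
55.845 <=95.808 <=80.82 False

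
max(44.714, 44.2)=44.714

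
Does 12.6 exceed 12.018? Yes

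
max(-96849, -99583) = -96849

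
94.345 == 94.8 False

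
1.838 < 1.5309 False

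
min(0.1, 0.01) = 0.01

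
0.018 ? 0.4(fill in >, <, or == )<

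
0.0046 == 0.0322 False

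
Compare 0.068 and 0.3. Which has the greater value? 0.3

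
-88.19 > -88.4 True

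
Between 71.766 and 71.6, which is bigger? 71.766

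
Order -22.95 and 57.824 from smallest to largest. -22.95, 57.824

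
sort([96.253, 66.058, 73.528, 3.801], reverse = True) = [96.253, 73.528, 66.058, 3.801]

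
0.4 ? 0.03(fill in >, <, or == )>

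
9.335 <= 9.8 True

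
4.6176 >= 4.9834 False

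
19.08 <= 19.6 True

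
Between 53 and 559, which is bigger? 559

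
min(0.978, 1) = 0.978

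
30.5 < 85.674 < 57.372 False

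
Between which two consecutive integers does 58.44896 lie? 58 and 59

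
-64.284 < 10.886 True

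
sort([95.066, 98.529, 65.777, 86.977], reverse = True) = [98.529, 95.066, 86.977, 65.777]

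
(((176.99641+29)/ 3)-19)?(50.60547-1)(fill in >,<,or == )>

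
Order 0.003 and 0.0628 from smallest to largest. 0.003, 0.0628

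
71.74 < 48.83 False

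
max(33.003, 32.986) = 33.003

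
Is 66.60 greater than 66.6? No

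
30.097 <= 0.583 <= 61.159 False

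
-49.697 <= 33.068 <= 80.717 True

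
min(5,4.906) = 4.906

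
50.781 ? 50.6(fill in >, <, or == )>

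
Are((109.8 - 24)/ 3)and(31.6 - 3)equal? Yes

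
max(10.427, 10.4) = 10.427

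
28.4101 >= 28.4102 False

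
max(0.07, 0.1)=0.1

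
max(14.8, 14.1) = 14.8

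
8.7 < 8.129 False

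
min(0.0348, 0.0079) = 0.0079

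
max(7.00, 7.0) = 7.0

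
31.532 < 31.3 False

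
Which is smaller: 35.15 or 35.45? 35.15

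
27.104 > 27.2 False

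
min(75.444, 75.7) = 75.444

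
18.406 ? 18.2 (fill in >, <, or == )>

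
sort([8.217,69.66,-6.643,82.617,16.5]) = [-6.643,8.217,16.5,69.66,82.617]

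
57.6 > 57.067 True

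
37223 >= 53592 False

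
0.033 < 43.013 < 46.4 True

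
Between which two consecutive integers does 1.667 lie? 1 and 2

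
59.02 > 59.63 False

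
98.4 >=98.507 False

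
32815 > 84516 False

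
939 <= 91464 True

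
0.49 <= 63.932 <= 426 True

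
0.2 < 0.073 False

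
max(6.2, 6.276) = 6.276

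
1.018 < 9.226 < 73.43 True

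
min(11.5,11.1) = 11.1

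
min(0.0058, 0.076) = 0.0058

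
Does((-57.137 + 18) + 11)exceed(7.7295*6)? No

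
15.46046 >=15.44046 True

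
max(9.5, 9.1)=9.5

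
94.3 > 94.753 False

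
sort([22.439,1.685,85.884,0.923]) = [0.923,1.685,22.439,85.884]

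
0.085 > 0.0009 True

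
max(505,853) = 853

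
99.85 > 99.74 True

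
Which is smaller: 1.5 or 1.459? 1.459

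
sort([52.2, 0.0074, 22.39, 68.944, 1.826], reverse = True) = [68.944, 52.2, 22.39, 1.826, 0.0074]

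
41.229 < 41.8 True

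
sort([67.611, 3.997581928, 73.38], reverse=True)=[73.38, 67.611, 3.997581928]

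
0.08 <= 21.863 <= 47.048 True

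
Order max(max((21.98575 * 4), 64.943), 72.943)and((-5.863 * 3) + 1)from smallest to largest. ((-5.863 * 3) + 1), max(max((21.98575 * 4), 64.943), 72.943)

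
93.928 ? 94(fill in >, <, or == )<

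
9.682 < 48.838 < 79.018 True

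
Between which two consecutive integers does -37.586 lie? -38 and -37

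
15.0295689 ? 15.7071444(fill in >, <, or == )<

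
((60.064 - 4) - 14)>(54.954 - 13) True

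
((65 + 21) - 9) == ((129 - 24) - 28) True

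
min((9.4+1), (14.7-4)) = 10.4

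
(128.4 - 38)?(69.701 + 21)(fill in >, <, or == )<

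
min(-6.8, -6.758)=-6.8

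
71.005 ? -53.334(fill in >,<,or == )>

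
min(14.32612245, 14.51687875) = 14.32612245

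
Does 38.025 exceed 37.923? Yes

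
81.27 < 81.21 False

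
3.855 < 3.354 False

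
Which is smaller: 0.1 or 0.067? 0.067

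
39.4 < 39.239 False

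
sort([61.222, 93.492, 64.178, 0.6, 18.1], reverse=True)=[93.492, 64.178, 61.222, 18.1, 0.6]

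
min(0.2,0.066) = 0.066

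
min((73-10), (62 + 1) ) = 63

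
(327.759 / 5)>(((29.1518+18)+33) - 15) True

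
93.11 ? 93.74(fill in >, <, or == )<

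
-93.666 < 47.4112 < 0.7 False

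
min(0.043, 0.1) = 0.043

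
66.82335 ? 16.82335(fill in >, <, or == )>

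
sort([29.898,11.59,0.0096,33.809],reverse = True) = [33.809,29.898,11.59,0.0096]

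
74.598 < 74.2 False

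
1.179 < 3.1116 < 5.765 True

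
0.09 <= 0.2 True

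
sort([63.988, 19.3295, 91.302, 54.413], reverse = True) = [91.302, 63.988, 54.413, 19.3295]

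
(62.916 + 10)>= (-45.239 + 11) True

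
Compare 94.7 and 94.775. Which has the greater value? 94.775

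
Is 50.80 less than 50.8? No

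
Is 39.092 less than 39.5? Yes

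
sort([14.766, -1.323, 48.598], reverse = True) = [48.598, 14.766, -1.323]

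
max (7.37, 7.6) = 7.6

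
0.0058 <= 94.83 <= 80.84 False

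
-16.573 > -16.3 False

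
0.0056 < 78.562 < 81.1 True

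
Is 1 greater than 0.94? Yes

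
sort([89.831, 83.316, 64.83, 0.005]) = [0.005, 64.83, 83.316, 89.831]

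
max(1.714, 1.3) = 1.714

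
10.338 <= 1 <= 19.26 False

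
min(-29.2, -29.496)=-29.496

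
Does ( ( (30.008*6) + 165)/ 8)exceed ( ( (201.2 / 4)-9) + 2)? No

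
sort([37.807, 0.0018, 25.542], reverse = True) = [37.807, 25.542, 0.0018]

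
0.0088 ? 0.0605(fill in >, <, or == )<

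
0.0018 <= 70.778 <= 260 True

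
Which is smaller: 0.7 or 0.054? 0.054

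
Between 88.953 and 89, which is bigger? 89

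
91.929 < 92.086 True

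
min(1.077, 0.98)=0.98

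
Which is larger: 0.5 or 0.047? 0.5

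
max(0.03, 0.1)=0.1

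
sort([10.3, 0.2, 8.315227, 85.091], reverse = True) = [85.091, 10.3, 8.315227, 0.2]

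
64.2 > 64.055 True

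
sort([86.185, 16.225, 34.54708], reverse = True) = [86.185, 34.54708, 16.225]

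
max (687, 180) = 687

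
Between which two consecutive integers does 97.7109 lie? 97 and 98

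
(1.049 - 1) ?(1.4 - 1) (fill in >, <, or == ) <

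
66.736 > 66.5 True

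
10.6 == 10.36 False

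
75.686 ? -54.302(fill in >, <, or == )>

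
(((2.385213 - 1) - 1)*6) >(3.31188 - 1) False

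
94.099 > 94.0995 False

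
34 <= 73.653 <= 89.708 True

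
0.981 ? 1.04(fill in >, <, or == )<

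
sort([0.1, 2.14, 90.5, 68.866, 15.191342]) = [0.1, 2.14, 15.191342, 68.866, 90.5]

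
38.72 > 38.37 True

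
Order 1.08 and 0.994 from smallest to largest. 0.994, 1.08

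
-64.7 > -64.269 False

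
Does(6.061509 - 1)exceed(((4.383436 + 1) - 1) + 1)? No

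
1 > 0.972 True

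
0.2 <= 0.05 False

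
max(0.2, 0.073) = 0.2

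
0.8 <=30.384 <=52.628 True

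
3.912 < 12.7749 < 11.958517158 False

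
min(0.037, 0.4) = 0.037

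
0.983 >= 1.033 False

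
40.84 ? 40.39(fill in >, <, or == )>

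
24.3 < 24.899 True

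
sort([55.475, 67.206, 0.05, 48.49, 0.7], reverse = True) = [67.206, 55.475, 48.49, 0.7, 0.05]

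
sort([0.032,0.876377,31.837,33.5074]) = [0.032,0.876377,31.837,33.5074]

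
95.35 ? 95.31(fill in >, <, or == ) >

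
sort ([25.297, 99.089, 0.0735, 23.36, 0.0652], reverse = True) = [99.089, 25.297, 23.36, 0.0735, 0.0652]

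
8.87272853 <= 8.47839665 False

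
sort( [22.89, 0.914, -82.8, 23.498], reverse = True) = [23.498, 22.89, 0.914, -82.8]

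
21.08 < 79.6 True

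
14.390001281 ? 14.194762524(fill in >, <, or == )>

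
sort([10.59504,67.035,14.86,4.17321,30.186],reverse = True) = [67.035,30.186,14.86,10.59504,4.17321]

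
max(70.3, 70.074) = 70.3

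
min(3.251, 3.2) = 3.2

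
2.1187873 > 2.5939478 False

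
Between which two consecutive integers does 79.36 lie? 79 and 80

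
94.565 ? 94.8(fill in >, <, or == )<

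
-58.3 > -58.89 True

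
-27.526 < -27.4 True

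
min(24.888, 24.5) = 24.5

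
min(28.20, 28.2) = 28.20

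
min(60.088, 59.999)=59.999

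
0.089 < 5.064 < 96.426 True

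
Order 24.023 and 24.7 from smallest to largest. 24.023, 24.7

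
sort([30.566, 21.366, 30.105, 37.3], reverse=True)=[37.3, 30.566, 30.105, 21.366]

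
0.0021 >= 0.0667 False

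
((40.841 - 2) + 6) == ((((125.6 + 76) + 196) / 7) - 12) False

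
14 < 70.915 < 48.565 False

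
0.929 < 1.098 True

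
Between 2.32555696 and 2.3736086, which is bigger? 2.3736086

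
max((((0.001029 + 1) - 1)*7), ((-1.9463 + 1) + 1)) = 0.0537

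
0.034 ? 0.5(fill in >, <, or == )<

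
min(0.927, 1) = 0.927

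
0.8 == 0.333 False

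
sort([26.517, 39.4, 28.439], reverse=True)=[39.4, 28.439, 26.517]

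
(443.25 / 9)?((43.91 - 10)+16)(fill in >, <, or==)<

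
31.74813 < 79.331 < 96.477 True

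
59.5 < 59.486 False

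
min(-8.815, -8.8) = -8.815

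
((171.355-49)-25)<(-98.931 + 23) False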